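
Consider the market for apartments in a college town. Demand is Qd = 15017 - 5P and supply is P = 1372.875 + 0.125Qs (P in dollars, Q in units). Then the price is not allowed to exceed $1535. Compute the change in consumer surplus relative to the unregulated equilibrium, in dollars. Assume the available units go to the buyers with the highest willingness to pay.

-780735

Rearranging supply gives Qs = 8P - 10983. Equilibrium: 15017 - 5P = 8P - 10983, so 26000 = 13P and P* = 2000, Q* = 5017.
Since 1535 < 2000, the ceiling is binding.
At P = 1535: Qd = 15017 - 5·1535 = 7342 and Qs = 8·1535 - 10983 = 1297.
Consumer surplus without the control is ½ · (3003.4 - 2000) · 5017 = 2517028.9.
With the ceiling, 1297 units are sold at 1535 (assume they go to the highest-value buyers). The demand price at Q = 1297 is 2744, so CS = ½ · [(3003.4 - 1535) + (2744 - 1535)] · 1297 = 1736293.9.
Change in consumer surplus = 1736293.9 - 2517028.9 = -780735.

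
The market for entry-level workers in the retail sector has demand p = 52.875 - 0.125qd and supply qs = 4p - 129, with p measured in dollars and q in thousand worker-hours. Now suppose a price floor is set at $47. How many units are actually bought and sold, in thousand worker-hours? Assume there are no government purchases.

47

Rearranging demand gives qd = 423 - 8p. In a free market, 423 - 8p = 4p - 129 gives the equilibrium p* = 46, q* = 55.
Because the floor (47) lies above the market-clearing price, it is binding.
At p = 47: qd = 423 - 8·47 = 47 and qs = 4·47 - 129 = 59.
The quantity actually transacted is the short side, demand: 47.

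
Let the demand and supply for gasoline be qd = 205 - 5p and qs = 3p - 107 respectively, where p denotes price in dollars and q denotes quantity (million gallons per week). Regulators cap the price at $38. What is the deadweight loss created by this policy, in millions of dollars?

Without the control the market clears where 205 - 5p = 3p - 107, i.e. p* = 39 and q* = 10.
Because the ceiling (38) lies below the market-clearing price, it is binding.
At p = 38: qd = 205 - 5·38 = 15 and qs = 3·38 - 107 = 7.
Quantity traded falls to 7. At q = 7 the demand price is (205 - 7)/5 = 39.6 and the supply price is (107 + 7)/3 = 38.
Deadweight loss = ½ · (39.6 - 38) · (10 - 7) = ½ · 1.6 · 3 = 2.4.

2.4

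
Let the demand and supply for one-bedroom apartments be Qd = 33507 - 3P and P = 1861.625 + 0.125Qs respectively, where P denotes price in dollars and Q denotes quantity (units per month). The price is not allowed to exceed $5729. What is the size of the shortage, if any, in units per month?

Rearranging supply gives Qs = 8P - 14893. Equilibrium: 33507 - 3P = 8P - 14893, so 48400 = 11P and P* = 4400, Q* = 20307.
The ceiling of 5729 is above the equilibrium price 4400, so it is not binding; the market clears at P* = 4400, Q* = 20307.
Since the control does not bind, there is no shortage.

0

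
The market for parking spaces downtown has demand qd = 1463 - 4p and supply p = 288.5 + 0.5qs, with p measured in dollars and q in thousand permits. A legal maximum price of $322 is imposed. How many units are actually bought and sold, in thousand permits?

67

Rearranging supply gives qs = 2p - 577. Equilibrium: 1463 - 4p = 2p - 577, so 2040 = 6p and p* = 340, q* = 103.
Because the ceiling (322) lies below the market-clearing price, it is binding.
At p = 322: qd = 1463 - 4·322 = 175 and qs = 2·322 - 577 = 67.
The quantity actually transacted is the short side, supply: 67.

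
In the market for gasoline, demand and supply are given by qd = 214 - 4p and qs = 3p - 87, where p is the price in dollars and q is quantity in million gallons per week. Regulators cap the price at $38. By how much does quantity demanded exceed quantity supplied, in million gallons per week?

In a free market, 214 - 4p = 3p - 87 gives the equilibrium p* = 43, q* = 42.
Because the ceiling (38) lies below the market-clearing price, it is binding.
At p = 38: qd = 214 - 4·38 = 62 and qs = 3·38 - 87 = 27.
Shortage = qd - qs = 62 - 27 = 35.

35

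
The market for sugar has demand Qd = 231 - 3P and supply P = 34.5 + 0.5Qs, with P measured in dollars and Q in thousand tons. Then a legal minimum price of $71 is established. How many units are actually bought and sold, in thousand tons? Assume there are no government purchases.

Rearranging supply gives Qs = 2P - 69. Without the control the market clears where 231 - 3P = 2P - 69, i.e. P* = 60 and Q* = 51.
The floor of 71 is above the equilibrium price 60, so it binds.
At P = 71: Qd = 231 - 3·71 = 18 and Qs = 2·71 - 69 = 73.
The quantity actually transacted is the short side, demand: 18.

18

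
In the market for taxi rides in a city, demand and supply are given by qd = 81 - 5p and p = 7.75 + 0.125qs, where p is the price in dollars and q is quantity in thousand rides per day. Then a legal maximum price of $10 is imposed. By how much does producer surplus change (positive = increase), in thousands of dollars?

-22

Rearranging supply gives qs = 8p - 62. In a free market, 81 - 5p = 8p - 62 gives the equilibrium p* = 11, q* = 26.
Because the ceiling (10) lies below the market-clearing price, it is binding.
At p = 10: qd = 81 - 5·10 = 31 and qs = 8·10 - 62 = 18.
Producer surplus without the control is ½ · (11 - 7.75) · 26 = 42.25.
With the ceiling, producers sell 18 units at 10, so PS = ½ · (10 - 7.75) · 18 = 20.25.
Change in producer surplus = 20.25 - 42.25 = -22.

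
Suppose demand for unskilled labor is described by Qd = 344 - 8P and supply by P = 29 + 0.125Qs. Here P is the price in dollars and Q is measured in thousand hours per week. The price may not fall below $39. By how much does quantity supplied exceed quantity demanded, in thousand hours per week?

Rearranging supply gives Qs = 8P - 232. Without the control the market clears where 344 - 8P = 8P - 232, i.e. P* = 36 and Q* = 56.
Because the floor (39) lies above the market-clearing price, it is binding.
At P = 39: Qd = 344 - 8·39 = 32 and Qs = 8·39 - 232 = 80.
Surplus = Qs - Qd = 80 - 32 = 48.

48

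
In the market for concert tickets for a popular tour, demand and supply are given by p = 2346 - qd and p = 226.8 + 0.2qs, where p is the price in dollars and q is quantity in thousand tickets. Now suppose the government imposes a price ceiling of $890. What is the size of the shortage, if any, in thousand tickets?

0

Rearranging demand gives qd = 2346 - p; rearranging supply gives qs = 5p - 1134. Without the control the market clears where 2346 - p = 5p - 1134, i.e. p* = 580 and q* = 1766.
The ceiling of 890 is above the equilibrium price 580, so it is not binding; the market clears at p* = 580, q* = 1766.
Since the control does not bind, there is no shortage.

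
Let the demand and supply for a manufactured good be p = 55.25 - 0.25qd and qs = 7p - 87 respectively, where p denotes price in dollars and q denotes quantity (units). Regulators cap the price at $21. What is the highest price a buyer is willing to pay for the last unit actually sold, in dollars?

Rearranging demand gives qd = 221 - 4p. In a free market, 221 - 4p = 7p - 87 gives the equilibrium p* = 28, q* = 109.
The ceiling of 21 is below the equilibrium price 28, so it binds.
At p = 21: qd = 221 - 4·21 = 137 and qs = 7·21 - 87 = 60.
Only 60 units reach the market. On the demand curve, the marginal buyer's willingness to pay at q = 60 is (221 - 60)/4 = 40.25.

40.25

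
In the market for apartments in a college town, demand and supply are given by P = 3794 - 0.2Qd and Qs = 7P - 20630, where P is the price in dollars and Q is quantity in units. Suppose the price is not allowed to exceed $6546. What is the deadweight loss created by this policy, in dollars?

0

Rearranging demand gives Qd = 18970 - 5P. Setting quantity demanded equal to quantity supplied, 18970 - 5P = 7P - 20630, gives P* = 3300 and Q* = 2470.
Since 6546 is above P* = 3300, the ceiling does not bind and the free-market outcome prevails.
Since the control does not bind, no trades are prevented and deadweight loss is zero.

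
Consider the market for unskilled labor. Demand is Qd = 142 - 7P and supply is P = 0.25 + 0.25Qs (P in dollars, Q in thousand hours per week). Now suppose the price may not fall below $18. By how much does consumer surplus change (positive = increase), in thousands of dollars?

Rearranging supply gives Qs = 4P - 1. Setting quantity demanded equal to quantity supplied, 142 - 7P = 4P - 1, gives P* = 13 and Q* = 51.
The floor of 18 is above the equilibrium price 13, so it binds.
At P = 18: Qd = 142 - 7·18 = 16 and Qs = 4·18 - 1 = 71.
Consumer surplus without the control is ½ · (142/7 - 13) · 51 = 2601/14.
With the floor, consumers buy 16 units at 18, so CS = ½ · (142/7 - 18) · 16 = 128/7.
Change in consumer surplus = 128/7 - 2601/14 = -167.5.

-167.5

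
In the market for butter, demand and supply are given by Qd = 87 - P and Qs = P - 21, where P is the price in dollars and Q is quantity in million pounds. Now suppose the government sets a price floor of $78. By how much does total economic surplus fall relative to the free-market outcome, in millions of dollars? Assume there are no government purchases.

576

In a free market, 87 - P = P - 21 gives the equilibrium P* = 54, Q* = 33.
Since 78 > 54, the floor is binding.
At P = 78: Qd = 87 - 78 = 9 and Qs = 78 - 21 = 57.
Quantity traded falls to 9. At Q = 9 the demand price is 87 - 9 = 78 and the supply price is 21 + 9 = 30.
Deadweight loss = ½ · (78 - 30) · (33 - 9) = ½ · 48 · 24 = 576.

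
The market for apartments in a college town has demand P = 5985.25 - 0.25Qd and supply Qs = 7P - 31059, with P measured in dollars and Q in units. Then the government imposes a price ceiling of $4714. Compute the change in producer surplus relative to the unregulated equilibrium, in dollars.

-840840

Rearranging demand gives Qd = 23941 - 4P. In a free market, 23941 - 4P = 7P - 31059 gives the equilibrium P* = 5000, Q* = 3941.
Because the ceiling (4714) lies below the market-clearing price, it is binding.
At P = 4714: Qd = 23941 - 4·4714 = 5085 and Qs = 7·4714 - 31059 = 1939.
Producer surplus without the control is ½ · (5000 - 4437) · 3941 = 1109391.5.
With the ceiling, producers sell 1939 units at 4714, so PS = ½ · (4714 - 4437) · 1939 = 268551.5.
Change in producer surplus = 268551.5 - 1109391.5 = -840840.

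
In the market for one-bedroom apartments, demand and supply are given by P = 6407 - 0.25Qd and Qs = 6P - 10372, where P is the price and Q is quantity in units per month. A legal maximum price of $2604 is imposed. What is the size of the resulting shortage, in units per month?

Rearranging demand gives Qd = 25628 - 4P. Setting quantity demanded equal to quantity supplied, 25628 - 4P = 6P - 10372, gives P* = 3600 and Q* = 11228.
Since 2604 < 3600, the ceiling is binding.
At P = 2604: Qd = 25628 - 4·2604 = 15212 and Qs = 6·2604 - 10372 = 5252.
Shortage = Qd - Qs = 15212 - 5252 = 9960.

9960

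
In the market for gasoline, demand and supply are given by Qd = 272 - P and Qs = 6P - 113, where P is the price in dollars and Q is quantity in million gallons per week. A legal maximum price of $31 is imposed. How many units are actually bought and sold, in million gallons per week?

Equilibrium: 272 - P = 6P - 113, so 385 = 7P and P* = 55, Q* = 217.
Because the ceiling (31) lies below the market-clearing price, it is binding.
At P = 31: Qd = 272 - 31 = 241 and Qs = 6·31 - 113 = 73.
The quantity actually transacted is the short side, supply: 73.

73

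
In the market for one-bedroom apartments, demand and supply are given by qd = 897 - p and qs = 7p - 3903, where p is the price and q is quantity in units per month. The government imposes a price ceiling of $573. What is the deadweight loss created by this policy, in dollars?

In a free market, 897 - p = 7p - 3903 gives the equilibrium p* = 600, q* = 297.
Since 573 < 600, the ceiling is binding.
At p = 573: qd = 897 - 573 = 324 and qs = 7·573 - 3903 = 108.
Quantity traded falls to 108. At q = 108 the demand price is 897 - 108 = 789 and the supply price is (3903 + 108)/7 = 573.
Deadweight loss = ½ · (789 - 573) · (297 - 108) = ½ · 216 · 189 = 20412.

20412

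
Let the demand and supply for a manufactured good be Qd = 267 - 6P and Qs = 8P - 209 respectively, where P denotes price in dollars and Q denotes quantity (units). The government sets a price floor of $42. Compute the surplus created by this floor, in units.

Setting quantity demanded equal to quantity supplied, 267 - 6P = 8P - 209, gives P* = 34 and Q* = 63.
The floor of 42 is above the equilibrium price 34, so it binds.
At P = 42: Qd = 267 - 6·42 = 15 and Qs = 8·42 - 209 = 127.
Surplus = Qs - Qd = 127 - 15 = 112.

112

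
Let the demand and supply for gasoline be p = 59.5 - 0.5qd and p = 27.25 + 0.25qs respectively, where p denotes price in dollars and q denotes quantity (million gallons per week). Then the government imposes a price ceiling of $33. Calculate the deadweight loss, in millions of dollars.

Rearranging demand gives qd = 119 - 2p; rearranging supply gives qs = 4p - 109. Setting quantity demanded equal to quantity supplied, 119 - 2p = 4p - 109, gives p* = 38 and q* = 43.
The ceiling of 33 is below the equilibrium price 38, so it binds.
At p = 33: qd = 119 - 2·33 = 53 and qs = 4·33 - 109 = 23.
Quantity traded falls to 23. At q = 23 the demand price is (119 - 23)/2 = 48 and the supply price is (109 + 23)/4 = 33.
Deadweight loss = ½ · (48 - 33) · (43 - 23) = ½ · 15 · 20 = 150.

150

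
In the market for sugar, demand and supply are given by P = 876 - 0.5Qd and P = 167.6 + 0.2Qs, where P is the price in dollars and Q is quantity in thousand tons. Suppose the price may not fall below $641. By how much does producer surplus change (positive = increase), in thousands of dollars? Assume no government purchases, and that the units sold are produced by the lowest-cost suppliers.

Rearranging demand gives Qd = 1752 - 2P; rearranging supply gives Qs = 5P - 838. In a free market, 1752 - 2P = 5P - 838 gives the equilibrium P* = 370, Q* = 1012.
Because the floor (641) lies above the market-clearing price, it is binding.
At P = 641: Qd = 1752 - 2·641 = 470 and Qs = 5·641 - 838 = 2367.
Producer surplus without the control is ½ · (370 - 167.6) · 1012 = 102414.4.
With the floor, 470 units are sold at 641. The supply price at Q = 470 is 261.6, so PS = ½ · [(641 - 167.6) + (641 - 261.6)] · 470 = 200408.
Change in producer surplus = 200408 - 102414.4 = 97993.6.

97993.6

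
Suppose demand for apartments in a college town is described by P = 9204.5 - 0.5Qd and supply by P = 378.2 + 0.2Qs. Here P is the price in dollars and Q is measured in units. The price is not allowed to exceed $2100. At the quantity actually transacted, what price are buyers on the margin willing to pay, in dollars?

4900

Rearranging demand gives Qd = 18409 - 2P; rearranging supply gives Qs = 5P - 1891. Without the control the market clears where 18409 - 2P = 5P - 1891, i.e. P* = 2900 and Q* = 12609.
Since 2100 < 2900, the ceiling is binding.
At P = 2100: Qd = 18409 - 2·2100 = 14209 and Qs = 5·2100 - 1891 = 8609.
Only 8609 units reach the market. On the demand curve, the marginal buyer's willingness to pay at Q = 8609 is (18409 - 8609)/2 = 4900.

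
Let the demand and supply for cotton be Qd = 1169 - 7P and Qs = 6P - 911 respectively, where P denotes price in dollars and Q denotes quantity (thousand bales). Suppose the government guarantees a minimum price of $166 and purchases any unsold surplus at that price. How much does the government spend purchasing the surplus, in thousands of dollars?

Without the control the market clears where 1169 - 7P = 6P - 911, i.e. P* = 160 and Q* = 49.
Since 166 > 160, the floor is binding.
At P = 166: Qd = 1169 - 7·166 = 7 and Qs = 6·166 - 911 = 85.
Surplus = Qs - Qd = 78.
Government expenditure = surplus × support price = 78 × 166 = 12948.

12948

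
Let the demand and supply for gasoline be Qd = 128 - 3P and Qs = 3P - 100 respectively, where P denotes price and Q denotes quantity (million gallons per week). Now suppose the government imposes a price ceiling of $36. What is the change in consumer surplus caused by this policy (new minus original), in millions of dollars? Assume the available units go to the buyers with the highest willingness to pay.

Equilibrium: 128 - 3P = 3P - 100, so 228 = 6P and P* = 38, Q* = 14.
The ceiling of 36 is below the equilibrium price 38, so it binds.
At P = 36: Qd = 128 - 3·36 = 20 and Qs = 3·36 - 100 = 8.
Consumer surplus without the control is ½ · (128/3 - 38) · 14 = 98/3.
With the ceiling, 8 units are sold at 36 (assume they go to the highest-value buyers). The demand price at Q = 8 is 40, so CS = ½ · [(128/3 - 36) + (40 - 36)] · 8 = 128/3.
Change in consumer surplus = 128/3 - 98/3 = 10.

10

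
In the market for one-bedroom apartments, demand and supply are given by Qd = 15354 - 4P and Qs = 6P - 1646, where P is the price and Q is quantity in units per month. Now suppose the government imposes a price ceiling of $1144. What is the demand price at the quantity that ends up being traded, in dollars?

In a free market, 15354 - 4P = 6P - 1646 gives the equilibrium P* = 1700, Q* = 8554.
The ceiling of 1144 is below the equilibrium price 1700, so it binds.
At P = 1144: Qd = 15354 - 4·1144 = 10778 and Qs = 6·1144 - 1646 = 5218.
Only 5218 units reach the market. On the demand curve, the marginal buyer's willingness to pay at Q = 5218 is (15354 - 5218)/4 = 2534.

2534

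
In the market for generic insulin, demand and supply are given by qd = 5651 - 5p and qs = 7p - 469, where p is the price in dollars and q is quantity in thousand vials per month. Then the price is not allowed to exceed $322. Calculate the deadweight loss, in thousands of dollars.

296889.6

Setting quantity demanded equal to quantity supplied, 5651 - 5p = 7p - 469, gives p* = 510 and q* = 3101.
Since 322 < 510, the ceiling is binding.
At p = 322: qd = 5651 - 5·322 = 4041 and qs = 7·322 - 469 = 1785.
Quantity traded falls to 1785. At q = 1785 the demand price is (5651 - 1785)/5 = 773.2 and the supply price is (469 + 1785)/7 = 322.
Deadweight loss = ½ · (773.2 - 322) · (3101 - 1785) = ½ · 451.2 · 1316 = 296889.6.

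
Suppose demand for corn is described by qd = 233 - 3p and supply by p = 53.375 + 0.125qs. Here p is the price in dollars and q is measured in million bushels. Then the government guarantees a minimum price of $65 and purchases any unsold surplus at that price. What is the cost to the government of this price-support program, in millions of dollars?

3575

Rearranging supply gives qs = 8p - 427. Without the control the market clears where 233 - 3p = 8p - 427, i.e. p* = 60 and q* = 53.
Because the floor (65) lies above the market-clearing price, it is binding.
At p = 65: qd = 233 - 3·65 = 38 and qs = 8·65 - 427 = 93.
Surplus = qs - qd = 55.
Government expenditure = surplus × support price = 55 × 65 = 3575.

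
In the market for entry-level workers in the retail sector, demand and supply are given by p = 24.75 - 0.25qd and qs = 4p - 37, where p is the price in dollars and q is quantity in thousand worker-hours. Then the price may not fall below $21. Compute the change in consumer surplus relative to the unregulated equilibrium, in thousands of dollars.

Rearranging demand gives qd = 99 - 4p. Without the control the market clears where 99 - 4p = 4p - 37, i.e. p* = 17 and q* = 31.
Since 21 > 17, the floor is binding.
At p = 21: qd = 99 - 4·21 = 15 and qs = 4·21 - 37 = 47.
Consumer surplus without the control is ½ · (24.75 - 17) · 31 = 120.125.
With the floor, consumers buy 15 units at 21, so CS = ½ · (24.75 - 21) · 15 = 28.125.
Change in consumer surplus = 28.125 - 120.125 = -92.

-92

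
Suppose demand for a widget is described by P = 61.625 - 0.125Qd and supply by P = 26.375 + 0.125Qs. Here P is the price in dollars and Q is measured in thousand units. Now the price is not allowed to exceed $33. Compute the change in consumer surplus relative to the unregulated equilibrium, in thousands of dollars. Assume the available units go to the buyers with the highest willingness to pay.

99

Rearranging demand gives Qd = 493 - 8P; rearranging supply gives Qs = 8P - 211. Setting quantity demanded equal to quantity supplied, 493 - 8P = 8P - 211, gives P* = 44 and Q* = 141.
Because the ceiling (33) lies below the market-clearing price, it is binding.
At P = 33: Qd = 493 - 8·33 = 229 and Qs = 8·33 - 211 = 53.
Consumer surplus without the control is ½ · (61.625 - 44) · 141 = 1242.5625.
With the ceiling, 53 units are sold at 33 (assume they go to the highest-value buyers). The demand price at Q = 53 is 55, so CS = ½ · [(61.625 - 33) + (55 - 33)] · 53 = 1341.5625.
Change in consumer surplus = 1341.5625 - 1242.5625 = 99.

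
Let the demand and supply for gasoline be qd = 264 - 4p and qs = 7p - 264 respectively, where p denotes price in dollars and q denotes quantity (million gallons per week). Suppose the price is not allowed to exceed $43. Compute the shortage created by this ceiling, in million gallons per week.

Without the control the market clears where 264 - 4p = 7p - 264, i.e. p* = 48 and q* = 72.
The ceiling of 43 is below the equilibrium price 48, so it binds.
At p = 43: qd = 264 - 4·43 = 92 and qs = 7·43 - 264 = 37.
Shortage = qd - qs = 92 - 37 = 55.

55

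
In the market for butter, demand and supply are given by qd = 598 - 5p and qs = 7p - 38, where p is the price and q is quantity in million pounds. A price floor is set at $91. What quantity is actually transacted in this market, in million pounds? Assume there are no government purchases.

143

In a free market, 598 - 5p = 7p - 38 gives the equilibrium p* = 53, q* = 333.
Because the floor (91) lies above the market-clearing price, it is binding.
At p = 91: qd = 598 - 5·91 = 143 and qs = 7·91 - 38 = 599.
The quantity actually transacted is the short side, demand: 143.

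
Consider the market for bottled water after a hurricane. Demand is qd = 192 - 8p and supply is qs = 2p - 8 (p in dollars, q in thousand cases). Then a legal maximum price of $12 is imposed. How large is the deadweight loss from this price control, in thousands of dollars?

In a free market, 192 - 8p = 2p - 8 gives the equilibrium p* = 20, q* = 32.
The ceiling of 12 is below the equilibrium price 20, so it binds.
At p = 12: qd = 192 - 8·12 = 96 and qs = 2·12 - 8 = 16.
Quantity traded falls to 16. At q = 16 the demand price is (192 - 16)/8 = 22 and the supply price is (8 + 16)/2 = 12.
Deadweight loss = ½ · (22 - 12) · (32 - 16) = ½ · 10 · 16 = 80.

80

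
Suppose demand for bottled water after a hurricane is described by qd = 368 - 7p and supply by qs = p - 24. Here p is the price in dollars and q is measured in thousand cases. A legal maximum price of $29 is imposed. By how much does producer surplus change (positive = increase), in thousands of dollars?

Equilibrium: 368 - 7p = p - 24, so 392 = 8p and p* = 49, q* = 25.
The ceiling of 29 is below the equilibrium price 49, so it binds.
At p = 29: qd = 368 - 7·29 = 165 and qs = 29 - 24 = 5.
Producer surplus without the control is ½ · (49 - 24) · 25 = 312.5.
With the ceiling, producers sell 5 units at 29, so PS = ½ · (29 - 24) · 5 = 12.5.
Change in producer surplus = 12.5 - 312.5 = -300.

-300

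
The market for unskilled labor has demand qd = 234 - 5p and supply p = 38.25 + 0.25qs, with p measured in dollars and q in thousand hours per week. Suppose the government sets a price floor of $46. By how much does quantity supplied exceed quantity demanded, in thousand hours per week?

27

Rearranging supply gives qs = 4p - 153. Setting quantity demanded equal to quantity supplied, 234 - 5p = 4p - 153, gives p* = 43 and q* = 19.
Because the floor (46) lies above the market-clearing price, it is binding.
At p = 46: qd = 234 - 5·46 = 4 and qs = 4·46 - 153 = 31.
Surplus = qs - qd = 31 - 4 = 27.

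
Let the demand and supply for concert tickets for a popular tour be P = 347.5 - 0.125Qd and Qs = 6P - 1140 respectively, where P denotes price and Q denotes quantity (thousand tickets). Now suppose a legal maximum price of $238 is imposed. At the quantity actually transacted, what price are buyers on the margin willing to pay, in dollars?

Rearranging demand gives Qd = 2780 - 8P. Without the control the market clears where 2780 - 8P = 6P - 1140, i.e. P* = 280 and Q* = 540.
The ceiling of 238 is below the equilibrium price 280, so it binds.
At P = 238: Qd = 2780 - 8·238 = 876 and Qs = 6·238 - 1140 = 288.
Only 288 units reach the market. On the demand curve, the marginal buyer's willingness to pay at Q = 288 is (2780 - 288)/8 = 311.5.

311.5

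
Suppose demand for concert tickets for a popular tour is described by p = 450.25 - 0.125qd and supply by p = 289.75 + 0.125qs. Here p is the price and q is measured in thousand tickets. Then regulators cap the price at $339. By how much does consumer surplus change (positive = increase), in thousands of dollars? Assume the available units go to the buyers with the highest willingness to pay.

Rearranging demand gives qd = 3602 - 8p; rearranging supply gives qs = 8p - 2318. Without the control the market clears where 3602 - 8p = 8p - 2318, i.e. p* = 370 and q* = 642.
The ceiling of 339 is below the equilibrium price 370, so it binds.
At p = 339: qd = 3602 - 8·339 = 890 and qs = 8·339 - 2318 = 394.
Consumer surplus without the control is ½ · (450.25 - 370) · 642 = 25760.25.
With the ceiling, 394 units are sold at 339 (assume they go to the highest-value buyers). The demand price at q = 394 is 401, so CS = ½ · [(450.25 - 339) + (401 - 339)] · 394 = 34130.25.
Change in consumer surplus = 34130.25 - 25760.25 = 8370.

8370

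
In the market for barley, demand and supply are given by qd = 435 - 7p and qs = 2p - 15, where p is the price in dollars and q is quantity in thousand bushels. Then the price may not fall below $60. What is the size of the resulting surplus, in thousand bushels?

Without the control the market clears where 435 - 7p = 2p - 15, i.e. p* = 50 and q* = 85.
Since 60 > 50, the floor is binding.
At p = 60: qd = 435 - 7·60 = 15 and qs = 2·60 - 15 = 105.
Surplus = qs - qd = 105 - 15 = 90.

90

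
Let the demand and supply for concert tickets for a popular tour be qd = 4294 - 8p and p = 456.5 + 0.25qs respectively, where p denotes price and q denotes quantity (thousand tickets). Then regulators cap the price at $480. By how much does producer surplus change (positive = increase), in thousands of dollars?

Rearranging supply gives qs = 4p - 1826. In a free market, 4294 - 8p = 4p - 1826 gives the equilibrium p* = 510, q* = 214.
Since 480 < 510, the ceiling is binding.
At p = 480: qd = 4294 - 8·480 = 454 and qs = 4·480 - 1826 = 94.
Producer surplus without the control is ½ · (510 - 456.5) · 214 = 5724.5.
With the ceiling, producers sell 94 units at 480, so PS = ½ · (480 - 456.5) · 94 = 1104.5.
Change in producer surplus = 1104.5 - 5724.5 = -4620.

-4620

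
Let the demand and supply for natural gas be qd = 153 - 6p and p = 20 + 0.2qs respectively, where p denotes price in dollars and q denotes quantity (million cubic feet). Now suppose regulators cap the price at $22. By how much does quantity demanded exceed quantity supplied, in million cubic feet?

11

Rearranging supply gives qs = 5p - 100. Without the control the market clears where 153 - 6p = 5p - 100, i.e. p* = 23 and q* = 15.
Since 22 < 23, the ceiling is binding.
At p = 22: qd = 153 - 6·22 = 21 and qs = 5·22 - 100 = 10.
Shortage = qd - qs = 21 - 10 = 11.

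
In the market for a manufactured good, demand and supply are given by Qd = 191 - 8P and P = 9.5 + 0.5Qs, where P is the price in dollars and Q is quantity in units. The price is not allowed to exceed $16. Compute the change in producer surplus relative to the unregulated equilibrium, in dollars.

Rearranging supply gives Qs = 2P - 19. Equilibrium: 191 - 8P = 2P - 19, so 210 = 10P and P* = 21, Q* = 23.
Because the ceiling (16) lies below the market-clearing price, it is binding.
At P = 16: Qd = 191 - 8·16 = 63 and Qs = 2·16 - 19 = 13.
Producer surplus without the control is ½ · (21 - 9.5) · 23 = 132.25.
With the ceiling, producers sell 13 units at 16, so PS = ½ · (16 - 9.5) · 13 = 42.25.
Change in producer surplus = 42.25 - 132.25 = -90.

-90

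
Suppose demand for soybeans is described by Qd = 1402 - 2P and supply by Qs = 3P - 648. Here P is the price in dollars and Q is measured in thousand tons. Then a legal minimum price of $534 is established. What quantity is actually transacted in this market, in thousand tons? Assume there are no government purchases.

In a free market, 1402 - 2P = 3P - 648 gives the equilibrium P* = 410, Q* = 582.
Because the floor (534) lies above the market-clearing price, it is binding.
At P = 534: Qd = 1402 - 2·534 = 334 and Qs = 3·534 - 648 = 954.
The quantity actually transacted is the short side, demand: 334.

334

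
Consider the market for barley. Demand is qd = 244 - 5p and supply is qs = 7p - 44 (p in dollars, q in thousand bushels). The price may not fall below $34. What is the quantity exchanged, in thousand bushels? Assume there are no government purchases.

Equilibrium: 244 - 5p = 7p - 44, so 288 = 12p and p* = 24, q* = 124.
Because the floor (34) lies above the market-clearing price, it is binding.
At p = 34: qd = 244 - 5·34 = 74 and qs = 7·34 - 44 = 194.
The quantity actually transacted is the short side, demand: 74.

74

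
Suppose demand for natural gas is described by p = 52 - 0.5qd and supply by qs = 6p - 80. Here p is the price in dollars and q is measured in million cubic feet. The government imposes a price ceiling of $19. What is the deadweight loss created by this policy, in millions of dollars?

Rearranging demand gives qd = 104 - 2p. Setting quantity demanded equal to quantity supplied, 104 - 2p = 6p - 80, gives p* = 23 and q* = 58.
Because the ceiling (19) lies below the market-clearing price, it is binding.
At p = 19: qd = 104 - 2·19 = 66 and qs = 6·19 - 80 = 34.
Quantity traded falls to 34. At q = 34 the demand price is (104 - 34)/2 = 35 and the supply price is (80 + 34)/6 = 19.
Deadweight loss = ½ · (35 - 19) · (58 - 34) = ½ · 16 · 24 = 192.

192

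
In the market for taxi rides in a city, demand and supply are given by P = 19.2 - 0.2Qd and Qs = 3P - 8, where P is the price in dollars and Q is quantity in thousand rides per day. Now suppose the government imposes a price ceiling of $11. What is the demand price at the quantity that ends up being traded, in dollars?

Rearranging demand gives Qd = 96 - 5P. Equilibrium: 96 - 5P = 3P - 8, so 104 = 8P and P* = 13, Q* = 31.
The ceiling of 11 is below the equilibrium price 13, so it binds.
At P = 11: Qd = 96 - 5·11 = 41 and Qs = 3·11 - 8 = 25.
Only 25 units reach the market. On the demand curve, the marginal buyer's willingness to pay at Q = 25 is (96 - 25)/5 = 14.2.

14.2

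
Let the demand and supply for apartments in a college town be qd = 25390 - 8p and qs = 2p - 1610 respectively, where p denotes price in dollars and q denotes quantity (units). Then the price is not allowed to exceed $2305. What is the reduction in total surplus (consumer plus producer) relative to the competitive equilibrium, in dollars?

Without the control the market clears where 25390 - 8p = 2p - 1610, i.e. p* = 2700 and q* = 3790.
Since 2305 < 2700, the ceiling is binding.
At p = 2305: qd = 25390 - 8·2305 = 6950 and qs = 2·2305 - 1610 = 3000.
Quantity traded falls to 3000. At q = 3000 the demand price is (25390 - 3000)/8 = 2798.75 and the supply price is (1610 + 3000)/2 = 2305.
Deadweight loss = ½ · (2798.75 - 2305) · (3790 - 3000) = ½ · 493.75 · 790 = 195031.25.

195031.25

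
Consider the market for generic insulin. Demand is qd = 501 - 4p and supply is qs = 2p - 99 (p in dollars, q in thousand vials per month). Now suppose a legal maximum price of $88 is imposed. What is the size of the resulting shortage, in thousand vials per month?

72

In a free market, 501 - 4p = 2p - 99 gives the equilibrium p* = 100, q* = 101.
Because the ceiling (88) lies below the market-clearing price, it is binding.
At p = 88: qd = 501 - 4·88 = 149 and qs = 2·88 - 99 = 77.
Shortage = qd - qs = 149 - 77 = 72.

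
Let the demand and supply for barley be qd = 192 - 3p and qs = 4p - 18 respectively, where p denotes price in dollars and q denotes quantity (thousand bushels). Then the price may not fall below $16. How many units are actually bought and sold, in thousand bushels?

102

In a free market, 192 - 3p = 4p - 18 gives the equilibrium p* = 30, q* = 102.
Since 16 is below p* = 30, the floor does not bind and the free-market outcome prevails.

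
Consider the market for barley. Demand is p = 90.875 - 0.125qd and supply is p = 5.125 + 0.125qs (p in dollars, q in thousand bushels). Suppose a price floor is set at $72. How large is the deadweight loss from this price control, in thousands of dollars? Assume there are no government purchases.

4608

Rearranging demand gives qd = 727 - 8p; rearranging supply gives qs = 8p - 41. Setting quantity demanded equal to quantity supplied, 727 - 8p = 8p - 41, gives p* = 48 and q* = 343.
Since 72 > 48, the floor is binding.
At p = 72: qd = 727 - 8·72 = 151 and qs = 8·72 - 41 = 535.
Quantity traded falls to 151. At q = 151 the demand price is (727 - 151)/8 = 72 and the supply price is (41 + 151)/8 = 24.
Deadweight loss = ½ · (72 - 24) · (343 - 151) = ½ · 48 · 192 = 4608.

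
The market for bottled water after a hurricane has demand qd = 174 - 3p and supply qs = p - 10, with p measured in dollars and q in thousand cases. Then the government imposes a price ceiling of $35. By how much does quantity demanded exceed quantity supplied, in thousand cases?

44

Setting quantity demanded equal to quantity supplied, 174 - 3p = p - 10, gives p* = 46 and q* = 36.
The ceiling of 35 is below the equilibrium price 46, so it binds.
At p = 35: qd = 174 - 3·35 = 69 and qs = 35 - 10 = 25.
Shortage = qd - qs = 69 - 25 = 44.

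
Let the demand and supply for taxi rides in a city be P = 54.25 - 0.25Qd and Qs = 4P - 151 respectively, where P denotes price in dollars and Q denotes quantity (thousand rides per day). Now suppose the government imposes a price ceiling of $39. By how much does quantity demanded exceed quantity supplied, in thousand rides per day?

56

Rearranging demand gives Qd = 217 - 4P. Setting quantity demanded equal to quantity supplied, 217 - 4P = 4P - 151, gives P* = 46 and Q* = 33.
Because the ceiling (39) lies below the market-clearing price, it is binding.
At P = 39: Qd = 217 - 4·39 = 61 and Qs = 4·39 - 151 = 5.
Shortage = Qd - Qs = 61 - 5 = 56.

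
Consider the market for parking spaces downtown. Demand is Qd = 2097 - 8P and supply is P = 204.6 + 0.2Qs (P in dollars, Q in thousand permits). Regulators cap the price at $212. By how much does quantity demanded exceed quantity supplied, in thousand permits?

Rearranging supply gives Qs = 5P - 1023. Without the control the market clears where 2097 - 8P = 5P - 1023, i.e. P* = 240 and Q* = 177.
Because the ceiling (212) lies below the market-clearing price, it is binding.
At P = 212: Qd = 2097 - 8·212 = 401 and Qs = 5·212 - 1023 = 37.
Shortage = Qd - Qs = 401 - 37 = 364.

364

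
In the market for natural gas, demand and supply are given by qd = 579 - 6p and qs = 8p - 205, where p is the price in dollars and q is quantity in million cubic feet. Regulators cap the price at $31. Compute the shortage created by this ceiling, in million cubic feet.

In a free market, 579 - 6p = 8p - 205 gives the equilibrium p* = 56, q* = 243.
Because the ceiling (31) lies below the market-clearing price, it is binding.
At p = 31: qd = 579 - 6·31 = 393 and qs = 8·31 - 205 = 43.
Shortage = qd - qs = 393 - 43 = 350.

350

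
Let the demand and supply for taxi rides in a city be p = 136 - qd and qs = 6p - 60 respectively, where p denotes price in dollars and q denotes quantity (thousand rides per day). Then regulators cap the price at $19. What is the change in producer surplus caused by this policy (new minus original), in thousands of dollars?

Rearranging demand gives qd = 136 - p. In a free market, 136 - p = 6p - 60 gives the equilibrium p* = 28, q* = 108.
Because the ceiling (19) lies below the market-clearing price, it is binding.
At p = 19: qd = 136 - 19 = 117 and qs = 6·19 - 60 = 54.
Producer surplus without the control is ½ · (28 - 10) · 108 = 972.
With the ceiling, producers sell 54 units at 19, so PS = ½ · (19 - 10) · 54 = 243.
Change in producer surplus = 243 - 972 = -729.

-729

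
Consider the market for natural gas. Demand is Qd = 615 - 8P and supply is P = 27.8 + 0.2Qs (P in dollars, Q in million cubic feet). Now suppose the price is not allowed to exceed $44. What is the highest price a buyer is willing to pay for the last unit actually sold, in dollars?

66.75

Rearranging supply gives Qs = 5P - 139. Equilibrium: 615 - 8P = 5P - 139, so 754 = 13P and P* = 58, Q* = 151.
Because the ceiling (44) lies below the market-clearing price, it is binding.
At P = 44: Qd = 615 - 8·44 = 263 and Qs = 5·44 - 139 = 81.
Only 81 units reach the market. On the demand curve, the marginal buyer's willingness to pay at Q = 81 is (615 - 81)/8 = 66.75.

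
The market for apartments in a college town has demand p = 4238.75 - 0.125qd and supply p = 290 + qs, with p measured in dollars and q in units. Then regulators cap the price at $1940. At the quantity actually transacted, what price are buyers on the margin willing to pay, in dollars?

4032.5

Rearranging demand gives qd = 33910 - 8p; rearranging supply gives qs = p - 290. Setting quantity demanded equal to quantity supplied, 33910 - 8p = p - 290, gives p* = 3800 and q* = 3510.
Since 1940 < 3800, the ceiling is binding.
At p = 1940: qd = 33910 - 8·1940 = 18390 and qs = 1940 - 290 = 1650.
Only 1650 units reach the market. On the demand curve, the marginal buyer's willingness to pay at q = 1650 is (33910 - 1650)/8 = 4032.5.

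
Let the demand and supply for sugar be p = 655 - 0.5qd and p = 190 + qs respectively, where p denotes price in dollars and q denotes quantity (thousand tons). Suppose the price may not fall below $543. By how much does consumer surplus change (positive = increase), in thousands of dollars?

-11481

Rearranging demand gives qd = 1310 - 2p; rearranging supply gives qs = p - 190. In a free market, 1310 - 2p = p - 190 gives the equilibrium p* = 500, q* = 310.
Since 543 > 500, the floor is binding.
At p = 543: qd = 1310 - 2·543 = 224 and qs = 543 - 190 = 353.
Consumer surplus without the control is ½ · (655 - 500) · 310 = 24025.
With the floor, consumers buy 224 units at 543, so CS = ½ · (655 - 543) · 224 = 12544.
Change in consumer surplus = 12544 - 24025 = -11481.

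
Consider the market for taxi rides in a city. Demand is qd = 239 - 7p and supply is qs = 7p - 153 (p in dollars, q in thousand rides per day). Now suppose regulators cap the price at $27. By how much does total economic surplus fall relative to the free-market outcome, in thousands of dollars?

7

In a free market, 239 - 7p = 7p - 153 gives the equilibrium p* = 28, q* = 43.
Because the ceiling (27) lies below the market-clearing price, it is binding.
At p = 27: qd = 239 - 7·27 = 50 and qs = 7·27 - 153 = 36.
Quantity traded falls to 36. At q = 36 the demand price is (239 - 36)/7 = 29 and the supply price is (153 + 36)/7 = 27.
Deadweight loss = ½ · (29 - 27) · (43 - 36) = ½ · 2 · 7 = 7.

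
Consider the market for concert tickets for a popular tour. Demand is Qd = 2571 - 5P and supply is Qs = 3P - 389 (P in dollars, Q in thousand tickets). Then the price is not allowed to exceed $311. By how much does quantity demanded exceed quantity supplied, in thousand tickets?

472

Equilibrium: 2571 - 5P = 3P - 389, so 2960 = 8P and P* = 370, Q* = 721.
Since 311 < 370, the ceiling is binding.
At P = 311: Qd = 2571 - 5·311 = 1016 and Qs = 3·311 - 389 = 544.
Shortage = Qd - Qs = 1016 - 544 = 472.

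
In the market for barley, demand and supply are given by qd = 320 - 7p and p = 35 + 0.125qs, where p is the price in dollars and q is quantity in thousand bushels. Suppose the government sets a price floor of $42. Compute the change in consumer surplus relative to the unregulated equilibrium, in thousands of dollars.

-66

Rearranging supply gives qs = 8p - 280. Equilibrium: 320 - 7p = 8p - 280, so 600 = 15p and p* = 40, q* = 40.
Because the floor (42) lies above the market-clearing price, it is binding.
At p = 42: qd = 320 - 7·42 = 26 and qs = 8·42 - 280 = 56.
Consumer surplus without the control is ½ · (320/7 - 40) · 40 = 800/7.
With the floor, consumers buy 26 units at 42, so CS = ½ · (320/7 - 42) · 26 = 338/7.
Change in consumer surplus = 338/7 - 800/7 = -66.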